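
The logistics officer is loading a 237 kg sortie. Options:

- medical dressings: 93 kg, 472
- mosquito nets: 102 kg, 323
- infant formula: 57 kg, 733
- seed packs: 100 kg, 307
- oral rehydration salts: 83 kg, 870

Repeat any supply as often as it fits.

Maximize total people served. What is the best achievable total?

By people served per kg: infant formula 12.86, oral rehydration salts 10.48, medical dressings 5.08 lead.
4×infant formula uses 228 of the 237 kg and totals 2932.
That's the maximum — no swap from here does better than 2932.

2932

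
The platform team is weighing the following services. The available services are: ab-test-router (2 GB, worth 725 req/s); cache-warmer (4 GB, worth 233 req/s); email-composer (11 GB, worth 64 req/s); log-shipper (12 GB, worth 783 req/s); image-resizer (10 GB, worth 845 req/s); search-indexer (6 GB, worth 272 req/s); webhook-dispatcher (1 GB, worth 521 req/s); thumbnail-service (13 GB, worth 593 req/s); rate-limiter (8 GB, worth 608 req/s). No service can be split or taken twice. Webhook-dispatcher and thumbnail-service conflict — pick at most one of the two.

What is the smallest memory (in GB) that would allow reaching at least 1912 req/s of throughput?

Look for the lowest-memory combination reaching 1912.
Taking ab-test-router + image-resizer + webhook-dispatcher gives 2091 (≥ 1912) for 13 GB.
Below 13 GB the best achievable stays under 1912.

13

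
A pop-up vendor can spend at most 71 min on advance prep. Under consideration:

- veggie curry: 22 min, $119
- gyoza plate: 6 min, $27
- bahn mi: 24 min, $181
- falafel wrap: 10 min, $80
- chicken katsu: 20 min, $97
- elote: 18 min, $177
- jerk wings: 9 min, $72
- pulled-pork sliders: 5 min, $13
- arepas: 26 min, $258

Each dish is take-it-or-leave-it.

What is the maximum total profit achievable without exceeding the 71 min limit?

616

Filling by ratio: gyoza plate + falafel wrap + elote + jerk wings + arepas for 614, with 2 min left unused.
The 25 min tied up in gyoza plate and falafel wrap and jerk wings is better spent on bahn mi — total rises to 616 (68 min).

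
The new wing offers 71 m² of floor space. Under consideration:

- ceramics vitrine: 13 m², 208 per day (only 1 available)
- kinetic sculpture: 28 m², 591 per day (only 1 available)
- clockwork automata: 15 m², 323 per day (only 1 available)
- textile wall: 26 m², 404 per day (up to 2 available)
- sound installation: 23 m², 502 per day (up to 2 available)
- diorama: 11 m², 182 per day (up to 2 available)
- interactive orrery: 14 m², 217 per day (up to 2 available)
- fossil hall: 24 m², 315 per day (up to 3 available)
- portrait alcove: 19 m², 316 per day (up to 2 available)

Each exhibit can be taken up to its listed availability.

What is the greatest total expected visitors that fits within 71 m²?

Filling by ratio: clockwork automata + 2×sound installation for 1327, with 10 m² left unused.
Replace sound installation with kinetic sculpture: the trade gains 89 net, giving 1416 at 66 m².
The spare 5 m² is too small for any remaining exhibit, and no exchange beats 1416.

1416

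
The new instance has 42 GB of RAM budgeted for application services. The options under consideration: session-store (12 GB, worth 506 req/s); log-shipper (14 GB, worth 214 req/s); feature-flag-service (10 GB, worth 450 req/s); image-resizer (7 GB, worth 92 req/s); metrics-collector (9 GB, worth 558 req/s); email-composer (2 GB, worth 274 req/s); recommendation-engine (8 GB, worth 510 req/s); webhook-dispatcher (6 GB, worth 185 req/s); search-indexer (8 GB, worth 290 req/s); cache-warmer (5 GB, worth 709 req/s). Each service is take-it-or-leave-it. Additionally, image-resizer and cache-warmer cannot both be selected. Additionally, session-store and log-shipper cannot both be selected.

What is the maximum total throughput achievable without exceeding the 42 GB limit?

Taking feature-flag-service + metrics-collector + email-composer + recommendation-engine + search-indexer + cache-warmer: 42 GB used, 2791 in throughput.
That's the maximum — no feasible swap from here does better than 2791.

2791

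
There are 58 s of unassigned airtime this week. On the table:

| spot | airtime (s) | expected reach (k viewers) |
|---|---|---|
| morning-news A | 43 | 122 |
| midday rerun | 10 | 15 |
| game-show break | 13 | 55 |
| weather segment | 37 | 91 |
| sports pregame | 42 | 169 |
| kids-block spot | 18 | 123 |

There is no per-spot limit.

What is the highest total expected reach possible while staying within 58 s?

3×kids-block spot uses 54 of the 58 s and totals 369.

369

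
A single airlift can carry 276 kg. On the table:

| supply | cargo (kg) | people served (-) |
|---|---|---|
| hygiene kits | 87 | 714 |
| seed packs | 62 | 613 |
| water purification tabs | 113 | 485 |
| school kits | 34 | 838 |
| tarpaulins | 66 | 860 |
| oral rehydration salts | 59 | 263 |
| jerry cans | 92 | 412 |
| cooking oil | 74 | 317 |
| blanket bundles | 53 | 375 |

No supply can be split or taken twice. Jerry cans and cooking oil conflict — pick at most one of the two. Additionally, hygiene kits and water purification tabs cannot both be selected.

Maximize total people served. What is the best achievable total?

3025

The ratio ordering already packs tightly: hygiene kits + seed packs + school kits + tarpaulins, 249 kg, 3025.
Next best is seed packs + school kits + tarpaulins + oral rehydration salts + blanket bundles at 2949 (274 kg) — short by 76.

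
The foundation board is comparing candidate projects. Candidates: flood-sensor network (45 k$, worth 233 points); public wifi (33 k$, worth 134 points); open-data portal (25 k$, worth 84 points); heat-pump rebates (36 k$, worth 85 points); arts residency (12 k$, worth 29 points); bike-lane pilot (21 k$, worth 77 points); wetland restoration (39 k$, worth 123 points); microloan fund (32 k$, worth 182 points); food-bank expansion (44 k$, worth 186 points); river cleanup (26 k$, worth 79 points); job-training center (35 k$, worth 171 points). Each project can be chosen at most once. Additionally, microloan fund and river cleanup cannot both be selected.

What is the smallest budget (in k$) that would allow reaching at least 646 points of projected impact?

Look for the lowest-budget combination reaching 646.
flood-sensor network + bike-lane pilot + microloan fund + job-training center: 663 projected impact at 133 k$.
Any bundle with less than 133 k$ falls short of 646.

133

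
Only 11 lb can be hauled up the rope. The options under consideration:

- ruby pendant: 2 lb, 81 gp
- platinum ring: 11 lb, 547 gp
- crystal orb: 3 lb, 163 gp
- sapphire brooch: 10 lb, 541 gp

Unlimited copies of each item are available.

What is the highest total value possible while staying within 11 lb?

570

Ranking by ratio (value/lb): crystal orb 54.33, sapphire brooch 54.10, platinum ring 49.73.
The ratio ordering already packs tightly: ruby pendant + 3×crystal orb, 11 lb, 570.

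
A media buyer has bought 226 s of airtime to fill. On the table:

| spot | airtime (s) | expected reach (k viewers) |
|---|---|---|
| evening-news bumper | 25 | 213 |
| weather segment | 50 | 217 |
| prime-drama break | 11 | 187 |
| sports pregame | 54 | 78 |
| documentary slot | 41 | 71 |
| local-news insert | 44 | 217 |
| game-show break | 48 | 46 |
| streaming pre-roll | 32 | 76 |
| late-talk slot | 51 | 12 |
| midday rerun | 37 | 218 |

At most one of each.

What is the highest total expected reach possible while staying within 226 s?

1130

The ratio heuristic lands on evening-news bumper + weather segment + prime-drama break + local-news insert + streaming pre-roll + midday rerun (1128) but leaves 27 s idle.
Dropping streaming pre-roll frees 32 s; slotting in sports pregame (54 s) lifts the total to 1130 at 221 s.
Every other selection either busts 226 s or fails to beat 1130.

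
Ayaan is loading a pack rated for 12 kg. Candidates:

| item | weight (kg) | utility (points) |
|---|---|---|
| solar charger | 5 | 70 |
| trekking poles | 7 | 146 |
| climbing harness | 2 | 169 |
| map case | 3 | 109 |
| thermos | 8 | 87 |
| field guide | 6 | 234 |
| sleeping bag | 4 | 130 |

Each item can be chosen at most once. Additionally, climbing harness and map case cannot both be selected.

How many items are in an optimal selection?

Optimal total is 533.
For example climbing harness + field guide + sleeping bag achieves it, using 12 kg.
Any selection reaching 533 contains exactly 3 items.

3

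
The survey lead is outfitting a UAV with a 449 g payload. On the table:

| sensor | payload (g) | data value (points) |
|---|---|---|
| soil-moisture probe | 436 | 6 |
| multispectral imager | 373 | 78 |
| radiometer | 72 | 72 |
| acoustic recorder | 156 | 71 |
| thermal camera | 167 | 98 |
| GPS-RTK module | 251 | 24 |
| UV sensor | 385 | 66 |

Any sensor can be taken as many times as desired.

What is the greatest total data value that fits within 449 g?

432

Density check — radiometer 1.00, thermal camera 0.59, acoustic recorder 0.46 are the best per g.
Taking 6×radiometer: 432 g used, 432 in data value.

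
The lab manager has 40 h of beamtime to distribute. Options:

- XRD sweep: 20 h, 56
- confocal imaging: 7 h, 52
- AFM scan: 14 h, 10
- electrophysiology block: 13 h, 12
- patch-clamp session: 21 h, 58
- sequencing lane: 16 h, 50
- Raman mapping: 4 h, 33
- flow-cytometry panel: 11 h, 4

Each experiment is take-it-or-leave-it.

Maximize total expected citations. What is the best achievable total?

147

The ratio ordering already packs tightly: confocal imaging + electrophysiology block + sequencing lane + Raman mapping, 40 h, 147.
Next best is confocal imaging + patch-clamp session + Raman mapping at 143 (32 h) — short by 4.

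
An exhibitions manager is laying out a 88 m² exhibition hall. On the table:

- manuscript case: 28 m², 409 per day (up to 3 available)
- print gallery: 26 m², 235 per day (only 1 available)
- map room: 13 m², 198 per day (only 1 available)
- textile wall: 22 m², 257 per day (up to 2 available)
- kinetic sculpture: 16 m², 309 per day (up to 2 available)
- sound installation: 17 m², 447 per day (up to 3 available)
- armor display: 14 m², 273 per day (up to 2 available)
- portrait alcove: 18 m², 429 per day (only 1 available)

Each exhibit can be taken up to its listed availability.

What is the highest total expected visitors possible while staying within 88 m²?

2079

A density-first pass picks 3×sound installation + armor display + portrait alcove — 2043 at 83 m².
Dropping armor display frees 14 m²; slotting in kinetic sculpture (16 m²) lifts the total to 2079 at 85 m².
Nothing else within 88 m² beats 2079.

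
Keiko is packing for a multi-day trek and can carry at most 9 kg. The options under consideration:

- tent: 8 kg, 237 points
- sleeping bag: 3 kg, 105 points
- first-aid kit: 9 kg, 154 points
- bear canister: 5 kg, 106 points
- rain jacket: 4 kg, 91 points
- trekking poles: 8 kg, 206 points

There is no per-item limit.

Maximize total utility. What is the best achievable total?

315

The ratio ordering already packs tightly: 3×sleeping bag, 9 kg, 315.
That's the maximum — no swap from here does better than 315.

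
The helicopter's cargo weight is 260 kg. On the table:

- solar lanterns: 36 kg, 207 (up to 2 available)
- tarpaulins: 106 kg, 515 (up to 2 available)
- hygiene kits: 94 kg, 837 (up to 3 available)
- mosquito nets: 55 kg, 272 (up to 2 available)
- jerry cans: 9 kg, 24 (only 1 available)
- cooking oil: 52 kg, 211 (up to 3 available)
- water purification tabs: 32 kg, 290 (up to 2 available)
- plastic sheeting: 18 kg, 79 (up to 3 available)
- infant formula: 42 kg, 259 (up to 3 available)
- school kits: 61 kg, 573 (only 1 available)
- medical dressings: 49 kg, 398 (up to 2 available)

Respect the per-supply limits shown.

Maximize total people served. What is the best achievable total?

Density check — school kits 9.39, water purification tabs 9.06, hygiene kits 8.90, medical dressings 8.12 are the best per kg.
Taking the top-ratio supplies first gives solar lanterns + hygiene kits + 2×water purification tabs + school kits for 2197 (255 kg).
Dropping solar lanterns and 2×water purification tabs frees 100 kg; slotting in hygiene kits + jerry cans (103 kg) lifts the total to 2271 at 258 kg.
Nothing else within 260 kg beats 2271.

2271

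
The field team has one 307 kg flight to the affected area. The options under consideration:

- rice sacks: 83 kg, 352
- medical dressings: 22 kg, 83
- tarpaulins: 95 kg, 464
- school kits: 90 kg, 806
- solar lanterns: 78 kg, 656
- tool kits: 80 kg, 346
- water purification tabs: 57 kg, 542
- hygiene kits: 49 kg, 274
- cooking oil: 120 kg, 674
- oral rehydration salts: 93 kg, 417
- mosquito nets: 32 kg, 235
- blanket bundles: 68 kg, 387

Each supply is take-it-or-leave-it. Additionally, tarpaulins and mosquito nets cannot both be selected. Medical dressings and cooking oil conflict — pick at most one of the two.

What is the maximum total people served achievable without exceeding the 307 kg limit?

School kits + solar lanterns + water purification tabs + hygiene kits + mosquito nets uses 306 of the 307 kg and totals 2513.
An exhaustive check of the 4096 subsets confirms 2513.

2513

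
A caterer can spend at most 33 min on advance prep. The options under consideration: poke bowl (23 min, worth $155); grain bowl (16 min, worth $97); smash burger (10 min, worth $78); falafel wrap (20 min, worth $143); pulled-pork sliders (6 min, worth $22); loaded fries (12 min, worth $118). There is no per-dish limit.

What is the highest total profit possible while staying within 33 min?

274

Density check — loaded fries 9.83, smash burger 7.80, falafel wrap 7.15, poke bowl 6.74 are the best per min.
The ratio heuristic lands on pulled-pork sliders + 2×loaded fries (258) but leaves 3 min idle.
Replace pulled-pork sliders and loaded fries with 2×smash burger: the trade gains 16 net, giving 274 at 32 min.
No other feasible combination exceeds 274.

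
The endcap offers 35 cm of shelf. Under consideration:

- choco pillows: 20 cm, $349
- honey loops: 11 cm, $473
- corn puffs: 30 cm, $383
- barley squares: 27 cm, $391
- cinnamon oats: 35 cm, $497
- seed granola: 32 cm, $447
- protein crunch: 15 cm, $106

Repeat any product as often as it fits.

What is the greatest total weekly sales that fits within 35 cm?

1419

The ratio ordering already packs tightly: 3×honey loops, 33 cm, 1419.
Every other selection either busts 35 cm or fails to beat 1419.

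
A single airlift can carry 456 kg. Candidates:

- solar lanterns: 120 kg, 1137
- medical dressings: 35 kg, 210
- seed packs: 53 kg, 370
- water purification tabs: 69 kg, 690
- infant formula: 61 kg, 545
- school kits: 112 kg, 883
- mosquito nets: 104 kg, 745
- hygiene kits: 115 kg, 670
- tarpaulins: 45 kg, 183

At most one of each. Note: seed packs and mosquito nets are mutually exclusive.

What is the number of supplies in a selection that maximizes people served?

6

Best achievable people served is 3835.
For example solar lanterns + medical dressings + seed packs + water purification tabs + infant formula + school kits achieves it, using 450 kg.
Every optimal selection uses 6 supplies.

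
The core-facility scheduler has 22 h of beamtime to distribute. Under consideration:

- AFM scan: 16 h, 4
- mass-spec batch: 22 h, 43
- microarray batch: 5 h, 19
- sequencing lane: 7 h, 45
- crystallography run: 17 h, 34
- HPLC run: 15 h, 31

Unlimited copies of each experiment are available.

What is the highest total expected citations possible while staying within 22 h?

135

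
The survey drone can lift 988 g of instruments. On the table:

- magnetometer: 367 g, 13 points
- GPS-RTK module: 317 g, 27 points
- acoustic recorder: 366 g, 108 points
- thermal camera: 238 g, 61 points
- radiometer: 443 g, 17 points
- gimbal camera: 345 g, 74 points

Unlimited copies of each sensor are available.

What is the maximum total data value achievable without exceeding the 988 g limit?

2×acoustic recorder + thermal camera uses 970 of the 988 g and totals 277.
That's the maximum — no swap from here does better than 277.

277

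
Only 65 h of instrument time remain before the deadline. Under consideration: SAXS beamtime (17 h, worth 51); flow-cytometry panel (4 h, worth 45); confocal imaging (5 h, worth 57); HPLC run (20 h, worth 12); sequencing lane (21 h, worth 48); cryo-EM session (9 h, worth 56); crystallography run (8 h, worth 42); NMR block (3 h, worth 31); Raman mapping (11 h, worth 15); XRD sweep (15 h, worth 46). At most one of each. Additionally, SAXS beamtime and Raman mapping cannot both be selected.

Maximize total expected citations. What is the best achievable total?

Taking SAXS beamtime + flow-cytometry panel + confocal imaging + cryo-EM session + crystallography run + NMR block + XRD sweep: 61 h used, 328 in expected citations.
No other feasible combination exceeds 328.

328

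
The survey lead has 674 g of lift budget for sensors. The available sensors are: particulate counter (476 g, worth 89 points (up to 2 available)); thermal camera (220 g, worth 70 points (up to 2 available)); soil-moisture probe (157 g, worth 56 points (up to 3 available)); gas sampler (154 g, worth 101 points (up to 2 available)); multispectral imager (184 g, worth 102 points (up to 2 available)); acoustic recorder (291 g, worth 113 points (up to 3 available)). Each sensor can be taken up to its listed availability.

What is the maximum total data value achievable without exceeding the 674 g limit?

Best packing: soil-moisture probe + 2×gas sampler + multispectral imager — 649 g, 360 total.
No other feasible combination exceeds 360.

360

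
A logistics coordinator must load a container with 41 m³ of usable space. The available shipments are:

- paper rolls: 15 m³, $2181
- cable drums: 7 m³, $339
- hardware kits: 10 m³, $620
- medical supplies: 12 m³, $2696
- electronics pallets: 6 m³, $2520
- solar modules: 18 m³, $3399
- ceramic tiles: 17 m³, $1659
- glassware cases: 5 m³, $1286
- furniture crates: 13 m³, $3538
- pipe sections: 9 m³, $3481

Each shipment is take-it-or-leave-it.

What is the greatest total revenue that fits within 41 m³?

12235

By revenue per m³: electronics pallets 420.00, pipe sections 386.78, furniture crates 272.15 lead.
Filling by ratio: cable drums + electronics pallets + glassware cases + furniture crates + pipe sections for 11164, with 1 m³ left unused.
The 12 m³ tied up in cable drums and glassware cases is better spent on medical supplies — total rises to 12235 (40 m³).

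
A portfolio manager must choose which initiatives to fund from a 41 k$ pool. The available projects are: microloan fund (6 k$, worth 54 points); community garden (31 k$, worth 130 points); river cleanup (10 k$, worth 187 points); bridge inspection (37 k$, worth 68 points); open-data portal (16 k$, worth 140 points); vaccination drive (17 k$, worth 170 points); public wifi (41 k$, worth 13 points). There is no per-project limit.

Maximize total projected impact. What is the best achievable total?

Ranking by ratio (projected impact/k$): river cleanup 18.70, vaccination drive 10.00, microloan fund 9.00.
The ratio ordering already packs tightly: 4×river cleanup, 40 k$, 748.
No other feasible combination exceeds 748.

748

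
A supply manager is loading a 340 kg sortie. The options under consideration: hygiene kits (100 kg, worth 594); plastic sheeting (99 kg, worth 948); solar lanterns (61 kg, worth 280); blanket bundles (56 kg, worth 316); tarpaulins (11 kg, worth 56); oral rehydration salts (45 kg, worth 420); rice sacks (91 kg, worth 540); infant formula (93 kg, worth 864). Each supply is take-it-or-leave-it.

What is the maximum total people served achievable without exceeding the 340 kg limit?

2828

Filling by ratio: hygiene kits + plastic sheeting + oral rehydration salts + infant formula for 2826, with 3 kg left unused.
The 100 kg tied up in hygiene kits is better spent on tarpaulins + rice sacks — total rises to 2828 (339 kg).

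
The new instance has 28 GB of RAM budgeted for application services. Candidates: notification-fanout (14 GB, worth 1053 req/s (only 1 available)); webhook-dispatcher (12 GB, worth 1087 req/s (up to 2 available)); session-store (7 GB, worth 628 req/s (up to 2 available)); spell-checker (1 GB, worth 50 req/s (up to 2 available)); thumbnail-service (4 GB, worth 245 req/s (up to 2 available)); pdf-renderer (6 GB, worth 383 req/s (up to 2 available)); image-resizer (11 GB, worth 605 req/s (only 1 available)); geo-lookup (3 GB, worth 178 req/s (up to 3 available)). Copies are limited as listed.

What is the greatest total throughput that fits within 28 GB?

2443

Density check — webhook-dispatcher 90.58, session-store 89.71, notification-fanout 75.21, pdf-renderer 63.83 are the best per GB.
A density-first pass picks 2×webhook-dispatcher + thumbnail-service — 2419 at 28 GB.
Replace webhook-dispatcher and thumbnail-service with 2×session-store + 2×spell-checker: the trade gains 24 net, giving 2443 at 28 GB.
That's the maximum — no swap from here does better than 2443.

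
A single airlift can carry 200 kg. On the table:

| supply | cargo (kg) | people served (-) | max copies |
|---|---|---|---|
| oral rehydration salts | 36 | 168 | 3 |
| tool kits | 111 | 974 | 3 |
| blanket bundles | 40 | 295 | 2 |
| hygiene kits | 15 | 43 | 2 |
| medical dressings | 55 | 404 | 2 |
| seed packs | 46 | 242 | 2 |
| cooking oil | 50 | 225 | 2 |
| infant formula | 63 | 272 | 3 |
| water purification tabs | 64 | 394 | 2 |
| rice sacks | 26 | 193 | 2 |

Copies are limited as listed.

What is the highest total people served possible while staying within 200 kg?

1571

A density-first pass picks oral rehydration salts + tool kits + 2×rice sacks — 1528 at 199 kg.
The 62 kg tied up in oral rehydration salts and rice sacks is better spent on medical dressings — total rises to 1571 (192 kg).
That's the maximum — no swap from here does better than 1571.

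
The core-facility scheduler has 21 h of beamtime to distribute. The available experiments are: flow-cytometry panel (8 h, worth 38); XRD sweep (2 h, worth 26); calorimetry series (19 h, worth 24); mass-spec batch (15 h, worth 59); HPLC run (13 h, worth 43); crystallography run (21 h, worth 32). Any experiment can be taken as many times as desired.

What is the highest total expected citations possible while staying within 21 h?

10×XRD sweep uses 20 of the 21 h and totals 260.

260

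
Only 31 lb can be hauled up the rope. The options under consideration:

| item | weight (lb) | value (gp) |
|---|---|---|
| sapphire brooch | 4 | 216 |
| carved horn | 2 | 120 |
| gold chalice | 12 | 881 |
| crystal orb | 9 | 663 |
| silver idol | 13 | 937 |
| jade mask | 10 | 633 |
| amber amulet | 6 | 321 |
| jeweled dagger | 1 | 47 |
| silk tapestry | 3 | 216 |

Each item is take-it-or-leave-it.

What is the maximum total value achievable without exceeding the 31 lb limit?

2201

Greedy by ratio would take sapphire brooch + carved horn + gold chalice + crystal orb + jeweled dagger + silk tapestry: 31 lb used, total 2143.
Dropping sapphire brooch and crystal orb frees 13 lb; slotting in silver idol (13 lb) lifts the total to 2201 at 31 lb.
Every other selection either busts 31 lb or fails to beat 2201.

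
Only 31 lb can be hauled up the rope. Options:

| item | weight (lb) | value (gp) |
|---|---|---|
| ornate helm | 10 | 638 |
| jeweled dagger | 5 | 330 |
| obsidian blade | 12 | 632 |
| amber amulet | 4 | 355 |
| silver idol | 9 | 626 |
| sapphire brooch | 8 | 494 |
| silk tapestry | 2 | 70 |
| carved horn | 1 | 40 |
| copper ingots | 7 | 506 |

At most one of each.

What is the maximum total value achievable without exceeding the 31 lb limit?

2165

A density-first pass picks jeweled dagger + amber amulet + silver idol + silk tapestry + carved horn + copper ingots — 1927 at 28 lb.
Replace jeweled dagger and silk tapestry with ornate helm: the trade gains 238 net, giving 2165 at 31 lb.
Nothing else within 31 lb beats 2165.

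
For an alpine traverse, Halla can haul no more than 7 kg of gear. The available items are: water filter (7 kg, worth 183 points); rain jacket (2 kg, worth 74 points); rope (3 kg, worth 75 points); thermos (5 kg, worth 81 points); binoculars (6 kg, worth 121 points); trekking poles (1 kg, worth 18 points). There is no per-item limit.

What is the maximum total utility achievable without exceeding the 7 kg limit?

240

3×rain jacket + trekking poles uses 7 of the 7 kg and totals 240.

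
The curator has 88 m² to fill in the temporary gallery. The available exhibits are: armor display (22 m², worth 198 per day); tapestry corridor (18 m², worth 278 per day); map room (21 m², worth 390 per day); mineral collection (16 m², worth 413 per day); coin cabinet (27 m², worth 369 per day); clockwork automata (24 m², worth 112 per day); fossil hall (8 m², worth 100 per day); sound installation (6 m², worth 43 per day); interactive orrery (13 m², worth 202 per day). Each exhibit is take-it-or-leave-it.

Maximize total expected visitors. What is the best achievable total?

1493

By expected visitors per m²: mineral collection 25.81, map room 18.57, interactive orrery 15.54, tapestry corridor 15.44 lead.
Filling by ratio: tapestry corridor + map room + mineral collection + fossil hall + sound installation + interactive orrery for 1426, with 6 m² left unused.
Dropping fossil hall and interactive orrery frees 21 m²; slotting in coin cabinet (27 m²) lifts the total to 1493 at 88 m².
That's the maximum — no swap from here does better than 1493.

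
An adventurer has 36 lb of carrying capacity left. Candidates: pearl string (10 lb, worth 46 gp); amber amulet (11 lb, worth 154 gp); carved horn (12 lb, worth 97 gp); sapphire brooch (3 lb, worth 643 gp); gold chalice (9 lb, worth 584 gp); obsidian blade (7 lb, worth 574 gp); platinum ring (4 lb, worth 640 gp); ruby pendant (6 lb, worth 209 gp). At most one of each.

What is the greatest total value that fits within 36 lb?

2650

By value per lb: sapphire brooch 214.33, platinum ring 160.00, obsidian blade 82.00, gold chalice 64.89 lead.
Taking sapphire brooch + gold chalice + obsidian blade + platinum ring + ruby pendant: 29 lb used, 2650 in value.
The closest alternative, amber amulet + sapphire brooch + gold chalice + obsidian blade + platinum ring, reaches only 2595.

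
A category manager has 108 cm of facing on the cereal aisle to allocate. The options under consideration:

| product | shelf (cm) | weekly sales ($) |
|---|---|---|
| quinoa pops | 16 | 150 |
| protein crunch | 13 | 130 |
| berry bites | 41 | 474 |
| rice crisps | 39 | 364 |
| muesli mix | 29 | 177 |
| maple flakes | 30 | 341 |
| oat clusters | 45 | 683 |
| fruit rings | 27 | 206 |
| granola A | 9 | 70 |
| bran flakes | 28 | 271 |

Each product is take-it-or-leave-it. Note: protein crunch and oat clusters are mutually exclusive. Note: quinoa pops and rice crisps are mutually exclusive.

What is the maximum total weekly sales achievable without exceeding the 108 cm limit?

Best packing: quinoa pops + berry bites + oat clusters — 102 cm, 1307 total.
The closest alternative, maple flakes + oat clusters + bran flakes, reaches only 1295.

1307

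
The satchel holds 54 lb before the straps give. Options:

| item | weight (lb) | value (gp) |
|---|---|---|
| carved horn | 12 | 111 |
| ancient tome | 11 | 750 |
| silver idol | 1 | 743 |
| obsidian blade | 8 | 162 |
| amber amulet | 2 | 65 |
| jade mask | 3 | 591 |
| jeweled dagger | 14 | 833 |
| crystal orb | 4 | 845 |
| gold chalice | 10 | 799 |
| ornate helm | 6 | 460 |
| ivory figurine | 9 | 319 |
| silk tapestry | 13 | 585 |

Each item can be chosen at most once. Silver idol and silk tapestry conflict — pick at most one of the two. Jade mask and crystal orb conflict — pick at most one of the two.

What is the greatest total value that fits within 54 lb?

Best packing: ancient tome + silver idol + obsidian blade + jeweled dagger + crystal orb + gold chalice + ornate helm — 54 lb, 4592 total.
The closest alternative, ancient tome + silver idol + amber amulet + jeweled dagger + crystal orb + gold chalice + ornate helm, reaches only 4495.

4592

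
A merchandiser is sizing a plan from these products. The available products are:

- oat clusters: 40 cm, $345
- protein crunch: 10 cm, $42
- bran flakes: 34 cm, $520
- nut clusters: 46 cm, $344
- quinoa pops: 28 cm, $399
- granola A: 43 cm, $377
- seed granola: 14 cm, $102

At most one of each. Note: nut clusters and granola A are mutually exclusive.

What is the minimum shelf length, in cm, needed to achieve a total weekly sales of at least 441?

Need the lightest bundle worth ≥ 441.
bran flakes: 520 weekly sales at 34 cm.
Any bundle with less than 34 cm falls short of 441.

34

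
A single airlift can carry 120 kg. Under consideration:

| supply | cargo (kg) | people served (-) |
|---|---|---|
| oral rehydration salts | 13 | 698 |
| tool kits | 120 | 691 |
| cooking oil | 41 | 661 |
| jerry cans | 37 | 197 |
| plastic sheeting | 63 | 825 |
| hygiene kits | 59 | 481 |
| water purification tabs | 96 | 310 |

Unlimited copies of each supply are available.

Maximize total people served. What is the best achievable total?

The ratio ordering already packs tightly: 9×oral rehydration salts, 117 kg, 6282.
No other feasible combination exceeds 6282.

6282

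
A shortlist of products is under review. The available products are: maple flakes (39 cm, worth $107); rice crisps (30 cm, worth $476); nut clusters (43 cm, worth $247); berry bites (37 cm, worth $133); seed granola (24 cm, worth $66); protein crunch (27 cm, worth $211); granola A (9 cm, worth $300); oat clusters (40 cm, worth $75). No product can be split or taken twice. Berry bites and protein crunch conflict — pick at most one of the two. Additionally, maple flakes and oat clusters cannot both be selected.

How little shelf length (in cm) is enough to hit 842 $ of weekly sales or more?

63

Minimise cm subject to total weekly sales ≥ 842.
rice crisps + seed granola + granola A reaches 842 using 63 cm.
Below 63 cm the best achievable stays under 842.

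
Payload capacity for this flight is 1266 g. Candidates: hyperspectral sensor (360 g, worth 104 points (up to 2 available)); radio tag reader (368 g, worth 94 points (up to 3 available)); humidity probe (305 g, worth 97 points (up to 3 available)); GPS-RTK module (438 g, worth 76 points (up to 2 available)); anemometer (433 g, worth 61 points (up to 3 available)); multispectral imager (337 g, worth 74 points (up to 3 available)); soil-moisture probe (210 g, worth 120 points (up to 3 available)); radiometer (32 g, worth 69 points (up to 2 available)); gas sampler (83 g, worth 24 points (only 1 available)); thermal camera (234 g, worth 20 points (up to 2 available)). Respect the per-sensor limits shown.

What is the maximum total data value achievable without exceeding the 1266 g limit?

626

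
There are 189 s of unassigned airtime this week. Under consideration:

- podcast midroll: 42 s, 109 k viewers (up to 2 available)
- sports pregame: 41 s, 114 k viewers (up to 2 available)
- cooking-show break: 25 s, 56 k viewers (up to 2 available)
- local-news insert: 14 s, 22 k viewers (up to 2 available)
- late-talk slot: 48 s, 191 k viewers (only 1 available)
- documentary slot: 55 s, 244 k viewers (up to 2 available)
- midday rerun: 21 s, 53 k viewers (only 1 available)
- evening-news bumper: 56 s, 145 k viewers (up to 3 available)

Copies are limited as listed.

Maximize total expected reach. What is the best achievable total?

735

Filling by ratio: late-talk slot + 2×documentary slot + midday rerun for 732, with 10 s left unused.
The 21 s tied up in midday rerun is better spent on cooking-show break — total rises to 735 (183 s).
No other feasible combination exceeds 735.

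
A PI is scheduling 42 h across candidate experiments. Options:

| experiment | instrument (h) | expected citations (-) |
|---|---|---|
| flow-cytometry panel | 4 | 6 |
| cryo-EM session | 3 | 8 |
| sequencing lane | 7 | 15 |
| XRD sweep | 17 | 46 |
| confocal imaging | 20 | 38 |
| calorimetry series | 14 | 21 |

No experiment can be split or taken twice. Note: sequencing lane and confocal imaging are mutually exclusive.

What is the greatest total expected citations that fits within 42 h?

A density-first pass picks flow-cytometry panel + cryo-EM session + sequencing lane + XRD sweep — 75 at 31 h.
The 11 h tied up in flow-cytometry panel and sequencing lane is better spent on confocal imaging — total rises to 92 (40 h).
The closest alternative, flow-cytometry panel + XRD sweep + confocal imaging, reaches only 90.

92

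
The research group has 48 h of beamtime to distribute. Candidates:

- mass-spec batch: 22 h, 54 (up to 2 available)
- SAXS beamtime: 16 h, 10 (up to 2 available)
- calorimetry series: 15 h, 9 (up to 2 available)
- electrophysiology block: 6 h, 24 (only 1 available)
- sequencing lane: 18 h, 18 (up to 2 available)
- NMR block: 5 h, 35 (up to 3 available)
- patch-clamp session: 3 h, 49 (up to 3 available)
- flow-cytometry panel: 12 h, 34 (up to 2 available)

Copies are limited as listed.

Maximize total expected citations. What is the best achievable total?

320

Taking the top-ratio experiments first gives electrophysiology block + 3×NMR block + 3×patch-clamp session + flow-cytometry panel for 310 (42 h).
The 6 h tied up in electrophysiology block is better spent on flow-cytometry panel — total rises to 320 (48 h).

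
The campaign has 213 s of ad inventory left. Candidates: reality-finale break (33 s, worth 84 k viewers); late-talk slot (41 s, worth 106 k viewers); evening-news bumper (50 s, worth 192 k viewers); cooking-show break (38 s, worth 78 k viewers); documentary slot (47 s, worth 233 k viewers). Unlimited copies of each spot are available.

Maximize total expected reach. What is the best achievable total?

The ratio ordering already packs tightly: 4×documentary slot, 188 s, 932.
The spare 25 s is too small for any remaining spot, and no exchange beats 932.

932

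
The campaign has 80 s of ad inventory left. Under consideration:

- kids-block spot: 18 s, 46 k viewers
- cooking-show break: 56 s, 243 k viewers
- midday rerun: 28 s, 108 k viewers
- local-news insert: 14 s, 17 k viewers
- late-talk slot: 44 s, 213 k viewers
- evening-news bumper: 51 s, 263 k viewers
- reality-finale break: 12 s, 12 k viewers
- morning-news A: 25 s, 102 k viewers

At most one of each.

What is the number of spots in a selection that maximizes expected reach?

2

Optimal total is 371.
For example midday rerun + evening-news bumper achieves it, using 79 s.
All optima have 2 spots.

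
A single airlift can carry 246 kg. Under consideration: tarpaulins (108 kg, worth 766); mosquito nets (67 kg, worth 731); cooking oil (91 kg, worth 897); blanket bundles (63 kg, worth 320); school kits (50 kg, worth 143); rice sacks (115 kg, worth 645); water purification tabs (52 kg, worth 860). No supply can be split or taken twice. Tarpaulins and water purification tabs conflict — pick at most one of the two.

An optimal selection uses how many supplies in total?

Optimal total is 2488.
For example mosquito nets + cooking oil + water purification tabs achieves it, using 210 kg.
Any selection reaching 2488 contains exactly 3 supplies.

3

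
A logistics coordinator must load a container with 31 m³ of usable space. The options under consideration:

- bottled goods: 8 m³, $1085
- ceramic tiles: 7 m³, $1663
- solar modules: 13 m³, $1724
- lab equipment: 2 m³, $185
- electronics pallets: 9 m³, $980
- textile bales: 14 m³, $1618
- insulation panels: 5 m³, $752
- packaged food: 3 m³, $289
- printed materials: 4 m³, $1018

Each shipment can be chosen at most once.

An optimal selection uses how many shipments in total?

Best achievable revenue is 5342.
One optimal bundle: ceramic tiles + solar modules + lab equipment + insulation panels + printed materials (31 m³).
Every optimal selection uses 5 shipments.

5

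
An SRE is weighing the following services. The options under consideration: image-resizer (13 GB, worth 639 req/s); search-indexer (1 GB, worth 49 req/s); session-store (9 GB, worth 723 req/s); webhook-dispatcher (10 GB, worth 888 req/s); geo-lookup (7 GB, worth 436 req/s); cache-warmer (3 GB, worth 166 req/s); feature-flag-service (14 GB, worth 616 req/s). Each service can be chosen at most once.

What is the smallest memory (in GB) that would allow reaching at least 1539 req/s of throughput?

19

Look for the lowest-memory combination reaching 1539.
session-store + webhook-dispatcher reaches 1611 using 19 GB.
Any bundle with less than 19 GB falls short of 1539.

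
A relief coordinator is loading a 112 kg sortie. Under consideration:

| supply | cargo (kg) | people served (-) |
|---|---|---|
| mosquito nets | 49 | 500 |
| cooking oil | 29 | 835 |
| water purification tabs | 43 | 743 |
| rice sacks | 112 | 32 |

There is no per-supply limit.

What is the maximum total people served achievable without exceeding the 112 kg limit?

The ratio ordering already packs tightly: 3×cooking oil, 87 kg, 2505.
No other feasible combination exceeds 2505.

2505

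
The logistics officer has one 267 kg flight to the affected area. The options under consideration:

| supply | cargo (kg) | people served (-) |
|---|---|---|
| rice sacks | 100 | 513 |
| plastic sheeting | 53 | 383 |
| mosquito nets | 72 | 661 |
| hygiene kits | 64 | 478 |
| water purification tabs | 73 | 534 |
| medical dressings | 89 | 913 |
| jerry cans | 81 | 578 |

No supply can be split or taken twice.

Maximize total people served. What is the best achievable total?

The ratio heuristic lands on mosquito nets + hygiene kits + medical dressings (2052) but leaves 42 kg idle.
Dropping hygiene kits frees 64 kg; slotting in jerry cans (81 kg) lifts the total to 2152 at 242 kg.
That's the maximum — no swap from here does better than 2152.

2152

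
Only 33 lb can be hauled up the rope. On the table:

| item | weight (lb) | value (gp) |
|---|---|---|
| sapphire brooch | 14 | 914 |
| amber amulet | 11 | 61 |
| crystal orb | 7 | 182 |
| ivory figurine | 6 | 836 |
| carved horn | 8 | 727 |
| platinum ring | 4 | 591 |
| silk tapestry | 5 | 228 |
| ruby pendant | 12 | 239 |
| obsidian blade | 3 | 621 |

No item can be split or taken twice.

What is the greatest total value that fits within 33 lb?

3190

Ranking by ratio (value/lb): obsidian blade 207.00, platinum ring 147.75, ivory figurine 139.33.
Greedy by ratio would take crystal orb + ivory figurine + carved horn + platinum ring + silk tapestry + obsidian blade: 33 lb used, total 3185.
The 15 lb tied up in crystal orb and carved horn is better spent on sapphire brooch — total rises to 3190 (32 lb).
Next best is crystal orb + ivory figurine + carved horn + platinum ring + silk tapestry + obsidian blade at 3185 (33 lb) — short by 5.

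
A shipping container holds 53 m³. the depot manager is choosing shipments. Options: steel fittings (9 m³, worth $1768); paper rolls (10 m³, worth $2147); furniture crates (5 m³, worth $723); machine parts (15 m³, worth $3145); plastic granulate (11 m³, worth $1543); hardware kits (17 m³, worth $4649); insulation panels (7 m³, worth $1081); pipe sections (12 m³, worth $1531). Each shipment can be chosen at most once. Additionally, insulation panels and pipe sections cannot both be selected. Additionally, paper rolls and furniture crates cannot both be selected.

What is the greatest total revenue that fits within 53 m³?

Steel fittings + paper rolls + machine parts + hardware kits uses 51 of the 53 m³ and totals 11709.
The closest alternative, paper rolls + machine parts + plastic granulate + hardware kits, reaches only 11484.

11709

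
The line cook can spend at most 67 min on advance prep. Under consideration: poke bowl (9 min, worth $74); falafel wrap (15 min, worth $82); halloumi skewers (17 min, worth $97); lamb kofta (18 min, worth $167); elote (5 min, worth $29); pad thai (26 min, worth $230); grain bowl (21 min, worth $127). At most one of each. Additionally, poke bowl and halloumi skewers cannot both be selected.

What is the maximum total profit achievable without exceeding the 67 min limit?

Ranking by ratio (profit/min): lamb kofta 9.28, pad thai 8.85, poke bowl 8.22, grain bowl 6.05.
Greedy by ratio would take poke bowl + lamb kofta + elote + pad thai: 58 min used, total 500.
Replace poke bowl and elote with grain bowl: the trade gains 24 net, giving 524 at 65 min.
The spare 2 min is too small for any remaining dish, and no feasible exchange beats 524.

524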